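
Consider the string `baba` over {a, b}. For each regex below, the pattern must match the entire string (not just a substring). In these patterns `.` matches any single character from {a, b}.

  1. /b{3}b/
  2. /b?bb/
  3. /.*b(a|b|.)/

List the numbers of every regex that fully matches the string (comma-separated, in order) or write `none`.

3

1 → no match — must end with `bb`
2 → no match — must end with `bb`
3 → match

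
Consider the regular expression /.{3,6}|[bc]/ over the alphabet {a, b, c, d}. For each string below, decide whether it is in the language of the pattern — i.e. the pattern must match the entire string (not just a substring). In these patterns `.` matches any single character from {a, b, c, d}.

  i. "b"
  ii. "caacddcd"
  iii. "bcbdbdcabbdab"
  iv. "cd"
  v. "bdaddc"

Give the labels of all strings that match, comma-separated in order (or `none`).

i → match
ii → no match
iii → no match
iv → no match
v → match

i, v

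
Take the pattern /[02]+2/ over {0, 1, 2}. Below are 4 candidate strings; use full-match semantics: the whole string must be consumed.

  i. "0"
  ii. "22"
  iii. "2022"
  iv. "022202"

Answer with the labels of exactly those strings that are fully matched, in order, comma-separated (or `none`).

i → no match — must end with "2"
ii → match
iii → match
iv → match

ii, iii, iv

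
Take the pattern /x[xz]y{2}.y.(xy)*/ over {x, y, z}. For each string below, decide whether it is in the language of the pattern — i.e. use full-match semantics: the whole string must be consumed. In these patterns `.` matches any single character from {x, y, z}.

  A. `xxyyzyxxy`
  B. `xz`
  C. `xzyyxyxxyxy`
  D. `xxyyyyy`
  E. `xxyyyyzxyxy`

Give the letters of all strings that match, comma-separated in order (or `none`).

A → match
B → no match
C → match
D → match
E → match

A, C, D, E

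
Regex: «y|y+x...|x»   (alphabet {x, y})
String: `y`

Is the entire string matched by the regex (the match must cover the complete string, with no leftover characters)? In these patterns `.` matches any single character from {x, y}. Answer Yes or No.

Yes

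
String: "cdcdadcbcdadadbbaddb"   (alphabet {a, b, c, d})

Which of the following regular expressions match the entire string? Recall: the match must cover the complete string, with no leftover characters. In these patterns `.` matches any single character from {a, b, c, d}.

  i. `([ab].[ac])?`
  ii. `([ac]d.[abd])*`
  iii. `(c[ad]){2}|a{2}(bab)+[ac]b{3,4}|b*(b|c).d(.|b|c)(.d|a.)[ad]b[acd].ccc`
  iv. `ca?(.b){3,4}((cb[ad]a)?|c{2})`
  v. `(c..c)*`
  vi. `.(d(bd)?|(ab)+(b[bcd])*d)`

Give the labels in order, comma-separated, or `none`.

i → no match
ii → match
iii → no match
iv → no match
v → no match
vi → no match

ii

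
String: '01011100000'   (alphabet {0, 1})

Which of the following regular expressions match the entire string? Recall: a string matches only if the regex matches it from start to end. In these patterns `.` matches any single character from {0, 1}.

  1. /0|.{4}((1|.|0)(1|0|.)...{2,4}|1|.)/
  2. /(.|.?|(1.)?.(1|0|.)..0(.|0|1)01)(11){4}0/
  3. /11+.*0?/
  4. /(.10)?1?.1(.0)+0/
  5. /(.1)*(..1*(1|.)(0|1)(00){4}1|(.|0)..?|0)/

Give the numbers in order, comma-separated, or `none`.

1, 4

1 → match
2 → no match — must end with '110'
3 → no match — must start with '11'
4 → match
5 → no match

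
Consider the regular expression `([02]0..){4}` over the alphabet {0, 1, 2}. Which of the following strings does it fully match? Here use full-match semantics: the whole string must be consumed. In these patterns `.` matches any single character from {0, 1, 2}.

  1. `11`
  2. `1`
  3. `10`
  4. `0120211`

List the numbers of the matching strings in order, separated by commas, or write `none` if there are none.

none

1 → no match
2 → no match
3 → no match
4 → no match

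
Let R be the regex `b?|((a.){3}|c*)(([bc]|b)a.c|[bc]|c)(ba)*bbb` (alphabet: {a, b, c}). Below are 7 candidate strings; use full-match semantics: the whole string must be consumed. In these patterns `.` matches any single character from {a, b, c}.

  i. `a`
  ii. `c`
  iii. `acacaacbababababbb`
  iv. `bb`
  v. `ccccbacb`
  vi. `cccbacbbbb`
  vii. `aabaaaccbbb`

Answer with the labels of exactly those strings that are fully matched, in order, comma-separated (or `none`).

iii

i → no match
ii → no match
iii → match
iv → no match
v → no match
vi → no match
vii → no match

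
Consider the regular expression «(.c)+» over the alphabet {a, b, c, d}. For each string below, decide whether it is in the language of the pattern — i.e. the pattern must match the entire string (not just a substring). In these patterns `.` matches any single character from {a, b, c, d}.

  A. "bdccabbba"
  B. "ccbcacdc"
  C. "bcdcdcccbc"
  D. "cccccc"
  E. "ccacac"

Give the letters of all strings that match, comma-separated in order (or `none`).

A. "bdccabbba" → no match — must end with "c"
B. "ccbcacdc" → match
C. "bcdcdcccbc" → match
D. "cccccc" → match
E. "ccacac" → match

B, C, D, E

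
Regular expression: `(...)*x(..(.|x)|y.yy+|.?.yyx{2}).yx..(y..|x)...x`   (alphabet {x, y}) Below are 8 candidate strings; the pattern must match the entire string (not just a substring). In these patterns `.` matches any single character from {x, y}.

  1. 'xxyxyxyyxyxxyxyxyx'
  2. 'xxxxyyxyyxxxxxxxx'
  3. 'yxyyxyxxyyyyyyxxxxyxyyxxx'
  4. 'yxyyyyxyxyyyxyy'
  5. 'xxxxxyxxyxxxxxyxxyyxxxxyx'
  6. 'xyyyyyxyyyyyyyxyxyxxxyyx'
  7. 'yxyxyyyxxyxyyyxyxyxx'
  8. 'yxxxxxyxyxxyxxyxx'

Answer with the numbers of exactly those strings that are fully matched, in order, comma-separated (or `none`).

1 → match
2 → match
3 → no match
4 → no match — must end with 'x'
5 → match
6 → match
7 → no match
8 → match

1, 2, 5, 6, 8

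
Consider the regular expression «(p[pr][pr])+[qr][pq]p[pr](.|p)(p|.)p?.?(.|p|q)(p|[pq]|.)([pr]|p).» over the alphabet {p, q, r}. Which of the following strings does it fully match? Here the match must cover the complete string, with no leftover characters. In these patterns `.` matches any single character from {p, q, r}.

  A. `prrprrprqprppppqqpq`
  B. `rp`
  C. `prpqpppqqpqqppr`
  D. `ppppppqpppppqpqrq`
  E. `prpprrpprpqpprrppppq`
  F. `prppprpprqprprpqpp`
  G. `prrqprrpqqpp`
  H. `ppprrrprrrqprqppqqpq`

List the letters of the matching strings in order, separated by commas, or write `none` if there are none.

C, D

A → no match
B → no match — must start with `p`
C → match
D → match
E → no match
F → no match
G → no match
H → no match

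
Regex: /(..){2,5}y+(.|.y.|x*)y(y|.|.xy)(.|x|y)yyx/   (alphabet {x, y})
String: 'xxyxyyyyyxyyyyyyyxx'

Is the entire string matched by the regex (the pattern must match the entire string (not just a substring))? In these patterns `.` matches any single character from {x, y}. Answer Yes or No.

Every match must end with 'yyx', but 'xxyxyyyyyxyyyyyyyxx' does not.

No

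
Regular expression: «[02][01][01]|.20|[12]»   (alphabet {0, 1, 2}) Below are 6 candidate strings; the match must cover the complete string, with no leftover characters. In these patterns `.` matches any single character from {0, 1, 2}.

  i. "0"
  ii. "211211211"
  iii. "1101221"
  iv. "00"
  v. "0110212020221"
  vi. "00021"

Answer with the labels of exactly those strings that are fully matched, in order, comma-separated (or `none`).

i → no match
ii → no match
iii → no match
iv → no match
v → no match
vi → no match

none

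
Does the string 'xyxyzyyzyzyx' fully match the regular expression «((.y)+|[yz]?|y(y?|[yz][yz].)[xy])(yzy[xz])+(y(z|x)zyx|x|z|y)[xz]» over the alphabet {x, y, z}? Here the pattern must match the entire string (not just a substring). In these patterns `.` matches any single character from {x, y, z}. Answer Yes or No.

Yes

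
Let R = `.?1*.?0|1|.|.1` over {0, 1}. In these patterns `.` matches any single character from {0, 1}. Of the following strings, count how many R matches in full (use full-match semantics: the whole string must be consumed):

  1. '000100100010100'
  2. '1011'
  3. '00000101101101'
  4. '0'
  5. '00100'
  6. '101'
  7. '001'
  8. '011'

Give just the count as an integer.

1 → no match
2 → no match
3 → no match
4 → match
5 → no match
6 → no match
7 → no match
8 → no match
Total matched: 1

1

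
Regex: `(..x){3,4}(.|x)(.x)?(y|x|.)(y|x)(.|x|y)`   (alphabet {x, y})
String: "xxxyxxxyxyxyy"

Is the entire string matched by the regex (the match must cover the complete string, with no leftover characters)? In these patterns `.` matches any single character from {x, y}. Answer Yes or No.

Yes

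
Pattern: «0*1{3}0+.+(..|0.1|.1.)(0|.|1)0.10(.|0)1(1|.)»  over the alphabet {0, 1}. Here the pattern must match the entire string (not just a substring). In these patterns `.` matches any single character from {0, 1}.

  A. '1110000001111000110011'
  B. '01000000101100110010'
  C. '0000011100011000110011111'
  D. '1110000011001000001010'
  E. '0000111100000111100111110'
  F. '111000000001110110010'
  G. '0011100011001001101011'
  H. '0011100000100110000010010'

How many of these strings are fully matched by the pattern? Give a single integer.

A → match
B → no match
C → no match
D → no match
E → no match
F → match
G → no match
H → match
Total matched: 3

3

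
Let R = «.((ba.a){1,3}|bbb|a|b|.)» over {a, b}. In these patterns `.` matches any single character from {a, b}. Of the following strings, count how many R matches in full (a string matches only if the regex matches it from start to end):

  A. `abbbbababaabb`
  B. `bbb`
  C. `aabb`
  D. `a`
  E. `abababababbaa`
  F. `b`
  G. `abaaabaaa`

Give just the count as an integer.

A → no match
B → no match
C → no match
D → no match
E → no match
F → no match
G → match
Total matched: 1

1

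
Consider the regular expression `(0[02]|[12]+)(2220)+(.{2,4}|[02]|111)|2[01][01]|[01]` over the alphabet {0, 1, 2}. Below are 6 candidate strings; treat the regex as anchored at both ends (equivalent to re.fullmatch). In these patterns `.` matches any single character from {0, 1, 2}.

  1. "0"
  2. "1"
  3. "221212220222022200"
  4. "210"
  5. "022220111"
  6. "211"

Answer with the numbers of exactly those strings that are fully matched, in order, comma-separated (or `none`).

1 → match
2 → match
3 → match
4 → match
5 → match
6 → match

1, 2, 3, 4, 5, 6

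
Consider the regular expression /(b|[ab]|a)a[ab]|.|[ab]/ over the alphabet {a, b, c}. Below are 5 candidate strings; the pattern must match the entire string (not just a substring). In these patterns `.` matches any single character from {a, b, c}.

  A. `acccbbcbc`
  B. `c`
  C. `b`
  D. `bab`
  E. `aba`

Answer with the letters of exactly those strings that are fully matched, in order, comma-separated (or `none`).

A. `acccbbcbc` → no match
B. `c` → match
C. `b` → match
D. `bab` → match
E. `aba` → no match

B, C, D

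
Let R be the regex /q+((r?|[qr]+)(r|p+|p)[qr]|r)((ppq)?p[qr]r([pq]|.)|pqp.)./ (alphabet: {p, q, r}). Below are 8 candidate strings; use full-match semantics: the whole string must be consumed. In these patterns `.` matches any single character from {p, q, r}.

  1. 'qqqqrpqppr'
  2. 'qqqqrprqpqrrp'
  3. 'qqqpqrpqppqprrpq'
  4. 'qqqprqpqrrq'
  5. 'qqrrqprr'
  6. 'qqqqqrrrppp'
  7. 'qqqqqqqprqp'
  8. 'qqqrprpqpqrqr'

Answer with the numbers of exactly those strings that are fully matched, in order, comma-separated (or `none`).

1 → match
2 → no match
3 → no match
4 → no match
5 → no match
6 → no match
7 → no match
8 → no match

1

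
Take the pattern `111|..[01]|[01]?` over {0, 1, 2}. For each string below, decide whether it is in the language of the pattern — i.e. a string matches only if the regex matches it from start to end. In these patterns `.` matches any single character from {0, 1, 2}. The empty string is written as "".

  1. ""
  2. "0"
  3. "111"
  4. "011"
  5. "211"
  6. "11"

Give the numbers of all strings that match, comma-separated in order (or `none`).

1 → match
2 → match
3 → match
4 → match
5 → match
6 → no match

1, 2, 3, 4, 5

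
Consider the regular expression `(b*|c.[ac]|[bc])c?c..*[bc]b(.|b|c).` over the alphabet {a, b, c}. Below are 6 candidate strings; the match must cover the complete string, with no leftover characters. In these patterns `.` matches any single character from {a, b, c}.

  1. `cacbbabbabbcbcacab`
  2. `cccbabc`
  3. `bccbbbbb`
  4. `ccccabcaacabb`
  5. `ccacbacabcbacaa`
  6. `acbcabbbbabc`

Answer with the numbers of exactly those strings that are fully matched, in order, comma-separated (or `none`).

3

1 → no match
2. `cccbabc` → no match
3. `bccbbbbb` → match
4 → no match
5 → no match
6. `acbcabbbbabc` → no match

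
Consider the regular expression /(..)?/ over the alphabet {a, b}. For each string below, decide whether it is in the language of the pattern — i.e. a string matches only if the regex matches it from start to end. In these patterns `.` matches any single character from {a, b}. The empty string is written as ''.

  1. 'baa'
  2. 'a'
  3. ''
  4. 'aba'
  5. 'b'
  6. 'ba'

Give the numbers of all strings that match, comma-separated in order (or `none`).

3, 6

1 → no match
2 → no match
3 → match
4 → no match
5 → no match
6 → match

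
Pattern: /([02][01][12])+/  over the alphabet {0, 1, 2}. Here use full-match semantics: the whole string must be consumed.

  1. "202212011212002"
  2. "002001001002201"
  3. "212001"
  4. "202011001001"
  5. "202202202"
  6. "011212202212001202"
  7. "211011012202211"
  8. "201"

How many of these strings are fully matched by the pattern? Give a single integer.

8

1 → match
2 → match
3 → match
4 → match
5 → match
6 → match
7 → match
8 → match
Total matched: 8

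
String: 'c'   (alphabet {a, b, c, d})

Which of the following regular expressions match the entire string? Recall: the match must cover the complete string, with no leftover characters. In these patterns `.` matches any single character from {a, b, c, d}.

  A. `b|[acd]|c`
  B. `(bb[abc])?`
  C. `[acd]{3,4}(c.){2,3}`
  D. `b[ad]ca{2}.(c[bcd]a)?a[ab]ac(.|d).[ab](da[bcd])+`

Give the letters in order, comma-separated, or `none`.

A → match
B → no match
C → no match
D → no match — must start with 'b'

A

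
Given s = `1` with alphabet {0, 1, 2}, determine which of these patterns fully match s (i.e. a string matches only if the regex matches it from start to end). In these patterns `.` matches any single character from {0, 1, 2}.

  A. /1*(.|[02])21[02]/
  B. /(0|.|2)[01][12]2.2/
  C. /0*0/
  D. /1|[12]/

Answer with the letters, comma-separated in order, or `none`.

A → no match
B → no match — must end with `2`
C → no match — must end with `0`
D → match

D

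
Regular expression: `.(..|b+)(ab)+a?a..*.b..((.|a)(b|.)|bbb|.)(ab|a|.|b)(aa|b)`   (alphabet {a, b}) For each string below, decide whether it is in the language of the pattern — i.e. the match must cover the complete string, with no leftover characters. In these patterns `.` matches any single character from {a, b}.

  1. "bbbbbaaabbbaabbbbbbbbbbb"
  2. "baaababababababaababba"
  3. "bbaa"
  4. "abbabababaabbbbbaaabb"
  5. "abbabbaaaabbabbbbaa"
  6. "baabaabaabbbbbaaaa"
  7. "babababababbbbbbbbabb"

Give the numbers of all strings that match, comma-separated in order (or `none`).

1 → no match
2 → no match
3 → no match
4 → match
5 → no match
6 → no match
7 → match

4, 7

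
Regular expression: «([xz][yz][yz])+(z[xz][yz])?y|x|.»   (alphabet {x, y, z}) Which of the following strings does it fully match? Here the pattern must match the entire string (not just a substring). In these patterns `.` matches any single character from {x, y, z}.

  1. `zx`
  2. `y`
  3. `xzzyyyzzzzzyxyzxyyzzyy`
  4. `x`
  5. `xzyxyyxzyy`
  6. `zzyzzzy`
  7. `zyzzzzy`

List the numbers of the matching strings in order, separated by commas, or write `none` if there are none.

2, 4, 5, 6, 7

1 → no match
2 → match
3 → no match
4 → match
5 → match
6 → match
7 → match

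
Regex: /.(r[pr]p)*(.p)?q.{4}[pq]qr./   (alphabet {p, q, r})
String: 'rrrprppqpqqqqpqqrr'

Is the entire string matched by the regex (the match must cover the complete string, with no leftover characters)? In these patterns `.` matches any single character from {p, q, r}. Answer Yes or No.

Yes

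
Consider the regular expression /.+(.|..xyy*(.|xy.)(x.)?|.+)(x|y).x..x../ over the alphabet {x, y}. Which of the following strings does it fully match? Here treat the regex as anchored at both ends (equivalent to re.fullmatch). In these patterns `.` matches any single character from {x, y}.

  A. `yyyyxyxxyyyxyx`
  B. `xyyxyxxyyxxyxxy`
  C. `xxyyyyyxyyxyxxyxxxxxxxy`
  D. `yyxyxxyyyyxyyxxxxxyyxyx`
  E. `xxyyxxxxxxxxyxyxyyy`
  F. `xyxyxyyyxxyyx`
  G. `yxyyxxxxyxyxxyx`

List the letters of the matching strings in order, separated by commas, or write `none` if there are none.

B, C, D, G

A → no match
B → match
C → match
D → match
E → no match
F → no match
G → match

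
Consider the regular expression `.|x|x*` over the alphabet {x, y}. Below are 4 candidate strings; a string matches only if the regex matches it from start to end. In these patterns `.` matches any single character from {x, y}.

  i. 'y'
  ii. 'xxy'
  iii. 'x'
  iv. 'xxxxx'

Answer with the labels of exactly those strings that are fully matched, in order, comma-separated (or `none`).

i, iii, iv

i → match
ii → no match
iii → match
iv → match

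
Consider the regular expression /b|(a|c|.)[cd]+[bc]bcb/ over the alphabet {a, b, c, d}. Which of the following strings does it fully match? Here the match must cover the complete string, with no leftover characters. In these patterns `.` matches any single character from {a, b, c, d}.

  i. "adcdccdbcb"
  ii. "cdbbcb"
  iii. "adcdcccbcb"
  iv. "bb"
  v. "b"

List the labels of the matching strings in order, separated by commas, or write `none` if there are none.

ii, iii, v

i. "adcdccdbcb" → no match
ii. "cdbbcb" → match
iii. "adcdcccbcb" → match
iv. "bb" → no match
v. "b" → match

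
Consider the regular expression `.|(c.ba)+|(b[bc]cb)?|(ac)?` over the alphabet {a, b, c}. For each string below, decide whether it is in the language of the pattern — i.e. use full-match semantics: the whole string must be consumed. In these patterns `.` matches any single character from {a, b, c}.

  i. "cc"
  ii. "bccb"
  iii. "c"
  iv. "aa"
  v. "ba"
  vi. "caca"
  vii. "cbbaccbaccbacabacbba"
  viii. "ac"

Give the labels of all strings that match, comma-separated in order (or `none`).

i → no match
ii → match
iii → match
iv → no match
v → no match
vi → no match
vii → match
viii → match

ii, iii, vii, viii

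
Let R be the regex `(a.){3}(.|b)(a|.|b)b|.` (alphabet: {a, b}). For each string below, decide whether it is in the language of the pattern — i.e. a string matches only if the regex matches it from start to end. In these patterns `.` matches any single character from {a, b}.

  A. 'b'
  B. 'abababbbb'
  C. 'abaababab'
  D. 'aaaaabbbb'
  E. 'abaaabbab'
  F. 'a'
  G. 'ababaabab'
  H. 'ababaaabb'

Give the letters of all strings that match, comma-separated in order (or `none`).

A. 'b' → match
B. 'abababbbb' → match
C. 'abaababab' → no match
D. 'aaaaabbbb' → match
E. 'abaaabbab' → match
F. 'a' → match
G. 'ababaabab' → match
H. 'ababaaabb' → match

A, B, D, E, F, G, H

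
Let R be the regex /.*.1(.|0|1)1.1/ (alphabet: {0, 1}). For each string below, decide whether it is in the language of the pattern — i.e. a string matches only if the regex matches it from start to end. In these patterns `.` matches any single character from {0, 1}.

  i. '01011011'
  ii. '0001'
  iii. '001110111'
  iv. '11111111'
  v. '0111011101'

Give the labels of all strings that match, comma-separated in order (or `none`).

i → no match
ii → no match
iii → match
iv → match
v → match

iii, iv, v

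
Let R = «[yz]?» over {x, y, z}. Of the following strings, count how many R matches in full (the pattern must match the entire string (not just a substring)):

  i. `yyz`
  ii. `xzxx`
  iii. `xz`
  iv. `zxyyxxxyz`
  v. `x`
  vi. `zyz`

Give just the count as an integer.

i → no match
ii → no match
iii → no match
iv → no match
v → no match
vi → no match
Total matched: 0

0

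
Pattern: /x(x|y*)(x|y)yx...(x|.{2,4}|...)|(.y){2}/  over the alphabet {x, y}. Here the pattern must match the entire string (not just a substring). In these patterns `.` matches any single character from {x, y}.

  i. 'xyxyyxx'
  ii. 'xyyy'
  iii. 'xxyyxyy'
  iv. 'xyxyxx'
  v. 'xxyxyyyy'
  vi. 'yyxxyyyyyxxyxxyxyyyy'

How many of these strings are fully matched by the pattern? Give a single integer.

i. 'xyxyyxx' → no match
ii. 'xyyy' → match
iii. 'xxyyxyy' → no match
iv. 'xyxyxx' → no match
v. 'xxyxyyyy' → no match
vi → no match
Total matched: 1

1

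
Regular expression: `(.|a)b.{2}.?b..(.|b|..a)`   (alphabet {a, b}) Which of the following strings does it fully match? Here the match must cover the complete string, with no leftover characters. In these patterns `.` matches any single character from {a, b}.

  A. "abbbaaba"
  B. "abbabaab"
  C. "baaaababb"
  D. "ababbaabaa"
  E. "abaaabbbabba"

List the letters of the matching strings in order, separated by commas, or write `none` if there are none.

A → no match
B → match
C → no match
D → match
E → no match

B, D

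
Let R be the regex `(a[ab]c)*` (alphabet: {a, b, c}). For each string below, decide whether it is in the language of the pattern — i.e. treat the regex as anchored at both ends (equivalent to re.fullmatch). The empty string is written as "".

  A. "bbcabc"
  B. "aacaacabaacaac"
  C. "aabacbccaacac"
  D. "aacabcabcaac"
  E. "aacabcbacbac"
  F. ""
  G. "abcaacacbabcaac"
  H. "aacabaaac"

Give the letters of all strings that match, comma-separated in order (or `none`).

A. "bbcabc" → no match
B → no match
C → no match
D. "aacabcabcaac" → match
E. "aacabcbacbac" → no match
F. "" → match
G → no match
H. "aacabaaac" → no match

D, F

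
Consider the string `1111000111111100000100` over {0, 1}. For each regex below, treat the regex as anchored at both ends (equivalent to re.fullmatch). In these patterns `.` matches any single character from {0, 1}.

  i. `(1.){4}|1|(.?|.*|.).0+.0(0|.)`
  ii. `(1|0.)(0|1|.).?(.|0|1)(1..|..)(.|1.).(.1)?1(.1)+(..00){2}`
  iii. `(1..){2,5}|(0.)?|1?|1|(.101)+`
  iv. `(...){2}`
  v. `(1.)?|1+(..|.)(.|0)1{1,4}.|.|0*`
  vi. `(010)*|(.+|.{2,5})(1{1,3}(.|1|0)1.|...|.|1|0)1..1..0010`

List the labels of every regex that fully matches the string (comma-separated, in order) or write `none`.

i, ii

i → match
ii → match
iii → no match
iv → no match
v → no match
vi → no match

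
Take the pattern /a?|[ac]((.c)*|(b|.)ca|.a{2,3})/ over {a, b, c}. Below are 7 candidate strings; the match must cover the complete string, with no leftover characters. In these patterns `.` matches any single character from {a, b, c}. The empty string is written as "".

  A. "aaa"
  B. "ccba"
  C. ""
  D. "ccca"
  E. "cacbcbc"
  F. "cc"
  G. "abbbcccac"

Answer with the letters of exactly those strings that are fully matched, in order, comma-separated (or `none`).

A. "aaa" → no match
B. "ccba" → no match
C. "" → match
D. "ccca" → match
E. "cacbcbc" → match
F. "cc" → no match
G. "abbbcccac" → no match

C, D, E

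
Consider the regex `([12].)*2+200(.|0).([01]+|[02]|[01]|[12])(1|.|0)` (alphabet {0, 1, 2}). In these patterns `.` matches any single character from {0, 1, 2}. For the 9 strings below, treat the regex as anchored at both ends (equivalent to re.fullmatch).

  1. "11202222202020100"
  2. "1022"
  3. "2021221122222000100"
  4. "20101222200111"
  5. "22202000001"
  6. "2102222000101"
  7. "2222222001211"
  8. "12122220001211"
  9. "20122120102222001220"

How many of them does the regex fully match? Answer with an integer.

1 → no match
2 → no match
3 → match
4 → no match
5 → no match
6 → no match
7 → match
8 → no match
9 → match
Total matched: 3

3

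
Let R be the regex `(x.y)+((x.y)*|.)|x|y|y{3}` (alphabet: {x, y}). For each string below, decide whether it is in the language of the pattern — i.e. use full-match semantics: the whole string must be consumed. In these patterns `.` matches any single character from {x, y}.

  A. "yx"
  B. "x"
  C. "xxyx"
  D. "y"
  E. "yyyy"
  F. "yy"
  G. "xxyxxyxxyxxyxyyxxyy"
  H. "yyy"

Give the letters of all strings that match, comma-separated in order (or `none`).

A → no match
B → match
C → match
D → match
E → no match
F → no match
G → match
H → match

B, C, D, G, H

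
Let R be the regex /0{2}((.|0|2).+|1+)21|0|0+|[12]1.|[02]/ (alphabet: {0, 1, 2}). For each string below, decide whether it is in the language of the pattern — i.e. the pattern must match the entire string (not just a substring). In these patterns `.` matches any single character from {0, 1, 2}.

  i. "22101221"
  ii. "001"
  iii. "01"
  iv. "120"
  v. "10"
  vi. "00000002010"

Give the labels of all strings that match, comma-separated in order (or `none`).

none

i. "22101221" → no match
ii. "001" → no match
iii. "01" → no match
iv. "120" → no match
v. "10" → no match
vi. "00000002010" → no match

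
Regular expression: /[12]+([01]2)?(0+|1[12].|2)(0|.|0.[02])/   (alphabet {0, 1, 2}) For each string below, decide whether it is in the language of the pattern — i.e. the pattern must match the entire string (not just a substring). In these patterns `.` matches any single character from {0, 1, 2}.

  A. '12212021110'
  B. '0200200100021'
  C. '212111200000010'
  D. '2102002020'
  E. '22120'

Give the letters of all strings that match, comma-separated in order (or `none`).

A → match
B → no match
C → match
D → no match
E → match

A, C, E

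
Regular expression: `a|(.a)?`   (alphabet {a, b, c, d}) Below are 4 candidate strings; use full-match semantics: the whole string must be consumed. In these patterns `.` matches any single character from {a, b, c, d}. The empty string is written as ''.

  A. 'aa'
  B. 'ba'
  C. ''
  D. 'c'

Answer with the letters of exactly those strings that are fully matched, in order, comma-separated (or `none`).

A. 'aa' → match
B. 'ba' → match
C. '' → match
D. 'c' → no match

A, B, C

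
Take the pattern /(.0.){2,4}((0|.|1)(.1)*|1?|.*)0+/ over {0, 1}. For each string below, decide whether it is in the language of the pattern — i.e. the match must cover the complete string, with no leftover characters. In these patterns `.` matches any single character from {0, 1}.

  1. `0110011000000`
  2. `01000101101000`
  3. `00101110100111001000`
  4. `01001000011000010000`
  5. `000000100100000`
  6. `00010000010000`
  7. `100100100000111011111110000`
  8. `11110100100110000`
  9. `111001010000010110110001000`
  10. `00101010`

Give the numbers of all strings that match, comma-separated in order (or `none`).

5, 6, 7

1 → no match
2 → no match
3 → no match
4 → no match
5 → match
6 → match
7 → match
8 → no match
9 → no match
10 → no match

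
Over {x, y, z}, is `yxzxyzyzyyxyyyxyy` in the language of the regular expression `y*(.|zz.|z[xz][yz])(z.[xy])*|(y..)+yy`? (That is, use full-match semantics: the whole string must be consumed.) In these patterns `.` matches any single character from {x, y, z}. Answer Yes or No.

No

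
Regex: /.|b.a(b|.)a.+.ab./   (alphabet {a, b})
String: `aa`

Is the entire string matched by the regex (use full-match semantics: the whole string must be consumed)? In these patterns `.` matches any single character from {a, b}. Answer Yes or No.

No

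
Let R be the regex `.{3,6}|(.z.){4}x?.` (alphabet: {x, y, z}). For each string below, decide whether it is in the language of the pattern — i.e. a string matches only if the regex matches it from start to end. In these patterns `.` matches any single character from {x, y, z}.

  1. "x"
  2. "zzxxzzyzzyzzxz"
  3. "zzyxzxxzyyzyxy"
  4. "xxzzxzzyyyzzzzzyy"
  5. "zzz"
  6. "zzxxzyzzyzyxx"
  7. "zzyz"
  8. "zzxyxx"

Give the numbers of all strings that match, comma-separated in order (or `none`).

1 → no match
2 → match
3 → match
4 → no match
5 → match
6 → no match
7 → match
8 → match

2, 3, 5, 7, 8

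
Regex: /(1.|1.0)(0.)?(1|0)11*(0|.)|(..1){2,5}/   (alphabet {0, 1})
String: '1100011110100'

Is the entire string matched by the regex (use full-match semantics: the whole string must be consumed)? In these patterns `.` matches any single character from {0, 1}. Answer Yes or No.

No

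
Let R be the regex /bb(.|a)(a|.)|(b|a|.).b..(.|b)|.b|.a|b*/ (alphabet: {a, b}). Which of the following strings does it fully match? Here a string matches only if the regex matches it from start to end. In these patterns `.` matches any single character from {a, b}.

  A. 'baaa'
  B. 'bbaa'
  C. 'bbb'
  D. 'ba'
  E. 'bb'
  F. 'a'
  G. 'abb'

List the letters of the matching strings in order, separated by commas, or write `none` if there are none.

A → no match
B → match
C → match
D → match
E → match
F → no match
G → no match

B, C, D, E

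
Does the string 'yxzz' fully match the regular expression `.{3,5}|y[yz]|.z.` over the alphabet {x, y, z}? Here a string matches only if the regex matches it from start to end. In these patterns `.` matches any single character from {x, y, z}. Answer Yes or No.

Yes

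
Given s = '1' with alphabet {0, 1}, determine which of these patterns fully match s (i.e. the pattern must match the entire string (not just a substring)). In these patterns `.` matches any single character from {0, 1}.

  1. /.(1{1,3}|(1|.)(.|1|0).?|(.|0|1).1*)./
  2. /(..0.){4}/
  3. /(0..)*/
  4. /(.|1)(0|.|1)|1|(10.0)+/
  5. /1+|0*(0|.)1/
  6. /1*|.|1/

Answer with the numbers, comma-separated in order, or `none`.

4, 5, 6

1 → no match
2 → no match
3 → no match
4 → match
5 → match
6 → match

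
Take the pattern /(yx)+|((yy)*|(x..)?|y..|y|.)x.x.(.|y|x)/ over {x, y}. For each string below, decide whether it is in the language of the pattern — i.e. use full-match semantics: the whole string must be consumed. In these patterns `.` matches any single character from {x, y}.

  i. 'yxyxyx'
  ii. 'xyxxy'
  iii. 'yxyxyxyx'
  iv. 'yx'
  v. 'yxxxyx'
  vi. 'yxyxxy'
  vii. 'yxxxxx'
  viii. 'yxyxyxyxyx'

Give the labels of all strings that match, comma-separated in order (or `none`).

i. 'yxyxyx' → match
ii. 'xyxxy' → match
iii. 'yxyxyxyx' → match
iv. 'yx' → match
v. 'yxxxyx' → match
vi. 'yxyxxy' → match
vii. 'yxxxxx' → match
viii. 'yxyxyxyxyx' → match

i, ii, iii, iv, v, vi, vii, viii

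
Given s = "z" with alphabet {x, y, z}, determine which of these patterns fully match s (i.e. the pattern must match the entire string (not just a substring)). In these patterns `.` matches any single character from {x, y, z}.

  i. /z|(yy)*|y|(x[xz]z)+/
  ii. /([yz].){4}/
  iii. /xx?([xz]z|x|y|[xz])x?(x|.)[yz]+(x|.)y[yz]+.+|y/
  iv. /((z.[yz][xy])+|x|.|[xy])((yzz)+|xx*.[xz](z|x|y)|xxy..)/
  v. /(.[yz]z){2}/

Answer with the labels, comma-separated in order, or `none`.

i

i → match
ii → no match
iii → no match
iv → no match
v → no match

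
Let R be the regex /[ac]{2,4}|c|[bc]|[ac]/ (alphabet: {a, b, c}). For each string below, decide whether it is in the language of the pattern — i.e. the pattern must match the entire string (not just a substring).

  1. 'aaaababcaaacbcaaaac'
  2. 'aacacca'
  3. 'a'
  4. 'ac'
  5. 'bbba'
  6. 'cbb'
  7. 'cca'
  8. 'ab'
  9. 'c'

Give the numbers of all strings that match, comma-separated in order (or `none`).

1 → no match
2. 'aacacca' → no match
3. 'a' → match
4. 'ac' → match
5. 'bbba' → no match
6. 'cbb' → no match
7. 'cca' → match
8. 'ab' → no match
9. 'c' → match

3, 4, 7, 9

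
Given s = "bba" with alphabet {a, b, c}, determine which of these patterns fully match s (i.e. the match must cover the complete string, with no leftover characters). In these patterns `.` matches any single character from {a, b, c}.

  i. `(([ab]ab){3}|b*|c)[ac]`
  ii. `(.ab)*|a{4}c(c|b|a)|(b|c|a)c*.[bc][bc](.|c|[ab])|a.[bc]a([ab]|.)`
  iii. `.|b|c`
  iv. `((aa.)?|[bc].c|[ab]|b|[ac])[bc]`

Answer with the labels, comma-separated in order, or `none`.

i

i → match
ii → no match
iii → no match
iv → no match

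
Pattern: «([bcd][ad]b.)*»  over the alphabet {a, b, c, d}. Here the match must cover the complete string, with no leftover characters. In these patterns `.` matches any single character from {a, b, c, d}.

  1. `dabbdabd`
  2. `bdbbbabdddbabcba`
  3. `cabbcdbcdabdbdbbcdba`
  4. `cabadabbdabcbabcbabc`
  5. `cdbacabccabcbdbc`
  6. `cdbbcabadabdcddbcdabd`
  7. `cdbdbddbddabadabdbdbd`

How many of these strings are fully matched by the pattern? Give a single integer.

1 → match
2 → no match
3 → match
4 → match
5 → match
6 → no match
7 → no match
Total matched: 4

4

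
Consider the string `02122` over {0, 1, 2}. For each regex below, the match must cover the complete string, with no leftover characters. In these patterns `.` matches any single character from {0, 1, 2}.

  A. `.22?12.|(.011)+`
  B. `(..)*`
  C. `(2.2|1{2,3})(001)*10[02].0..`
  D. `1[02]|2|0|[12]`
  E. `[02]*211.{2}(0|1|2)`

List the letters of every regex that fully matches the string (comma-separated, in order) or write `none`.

A

A → match
B → no match
C → no match
D → no match
E → no match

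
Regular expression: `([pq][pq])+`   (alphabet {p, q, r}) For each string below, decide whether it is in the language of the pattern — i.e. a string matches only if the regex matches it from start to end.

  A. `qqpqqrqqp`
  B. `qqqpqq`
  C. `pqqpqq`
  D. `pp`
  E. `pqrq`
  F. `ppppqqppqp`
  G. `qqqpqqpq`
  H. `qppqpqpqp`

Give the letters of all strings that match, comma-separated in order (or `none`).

A → no match
B → match
C → match
D → match
E → no match
F → match
G → match
H → no match

B, C, D, F, G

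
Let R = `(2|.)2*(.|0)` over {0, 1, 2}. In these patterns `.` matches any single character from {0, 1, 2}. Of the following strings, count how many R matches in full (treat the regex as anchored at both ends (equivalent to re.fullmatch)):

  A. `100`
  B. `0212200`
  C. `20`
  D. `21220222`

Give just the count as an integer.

A → no match
B → no match
C → match
D → no match
Total matched: 1

1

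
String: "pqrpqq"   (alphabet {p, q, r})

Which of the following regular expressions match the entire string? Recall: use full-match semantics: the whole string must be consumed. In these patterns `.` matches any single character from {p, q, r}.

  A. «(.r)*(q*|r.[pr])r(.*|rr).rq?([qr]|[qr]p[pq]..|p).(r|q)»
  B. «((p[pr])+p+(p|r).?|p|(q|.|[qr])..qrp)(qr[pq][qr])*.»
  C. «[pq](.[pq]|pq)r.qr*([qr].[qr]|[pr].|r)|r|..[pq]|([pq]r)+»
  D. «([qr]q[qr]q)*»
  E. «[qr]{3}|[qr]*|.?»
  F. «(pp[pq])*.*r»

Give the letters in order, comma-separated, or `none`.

A → no match
B → match
C → no match
D → no match
E → no match
F → no match — must end with "r"

B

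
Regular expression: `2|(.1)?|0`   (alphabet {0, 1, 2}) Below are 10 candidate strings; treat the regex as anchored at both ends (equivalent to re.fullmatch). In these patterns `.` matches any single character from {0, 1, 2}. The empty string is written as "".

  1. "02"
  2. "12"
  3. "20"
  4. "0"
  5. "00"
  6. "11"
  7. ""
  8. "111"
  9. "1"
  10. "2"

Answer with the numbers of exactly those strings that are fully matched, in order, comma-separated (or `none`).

4, 6, 7, 10

1 → no match
2 → no match
3 → no match
4 → match
5 → no match
6 → match
7 → match
8 → no match
9 → no match
10 → match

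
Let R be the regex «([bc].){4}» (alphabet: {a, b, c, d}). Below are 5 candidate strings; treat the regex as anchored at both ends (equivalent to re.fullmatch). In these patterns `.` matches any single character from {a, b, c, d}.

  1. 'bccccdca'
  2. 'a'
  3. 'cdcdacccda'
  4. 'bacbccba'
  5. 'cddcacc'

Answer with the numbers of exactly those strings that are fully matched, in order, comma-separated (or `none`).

1. 'bccccdca' → match
2. 'a' → no match
3. 'cdcdacccda' → no match
4. 'bacbccba' → match
5. 'cddcacc' → no match

1, 4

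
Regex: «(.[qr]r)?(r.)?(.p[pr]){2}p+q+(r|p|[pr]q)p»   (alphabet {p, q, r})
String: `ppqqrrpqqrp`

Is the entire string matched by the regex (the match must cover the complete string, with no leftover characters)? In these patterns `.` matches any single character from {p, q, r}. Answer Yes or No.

No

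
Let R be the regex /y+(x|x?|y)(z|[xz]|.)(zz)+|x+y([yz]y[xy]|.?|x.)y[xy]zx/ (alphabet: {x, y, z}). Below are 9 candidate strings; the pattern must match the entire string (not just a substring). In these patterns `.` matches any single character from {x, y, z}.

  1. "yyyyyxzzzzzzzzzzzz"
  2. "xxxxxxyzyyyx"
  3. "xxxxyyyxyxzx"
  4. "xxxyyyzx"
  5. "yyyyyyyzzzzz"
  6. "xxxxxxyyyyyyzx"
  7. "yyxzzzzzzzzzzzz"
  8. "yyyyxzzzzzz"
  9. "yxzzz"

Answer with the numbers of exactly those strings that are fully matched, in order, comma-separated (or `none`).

1 → match
2 → no match
3 → match
4 → match
5 → match
6 → match
7 → match
8 → match
9 → match

1, 3, 4, 5, 6, 7, 8, 9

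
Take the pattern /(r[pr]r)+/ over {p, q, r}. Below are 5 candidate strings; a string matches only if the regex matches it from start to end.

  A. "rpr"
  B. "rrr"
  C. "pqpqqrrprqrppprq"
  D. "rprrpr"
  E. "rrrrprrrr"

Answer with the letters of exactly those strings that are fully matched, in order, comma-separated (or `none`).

A → match
B → match
C → no match — must start with "r"
D → match
E → match

A, B, D, E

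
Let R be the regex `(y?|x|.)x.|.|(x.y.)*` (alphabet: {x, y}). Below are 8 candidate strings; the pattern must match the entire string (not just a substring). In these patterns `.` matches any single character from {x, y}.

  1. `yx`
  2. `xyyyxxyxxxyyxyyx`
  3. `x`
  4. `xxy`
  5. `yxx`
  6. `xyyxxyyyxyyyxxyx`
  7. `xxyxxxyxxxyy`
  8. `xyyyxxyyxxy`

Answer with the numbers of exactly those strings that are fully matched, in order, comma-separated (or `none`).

1. `yx` → no match
2 → match
3. `x` → match
4. `xxy` → match
5. `yxx` → match
6 → match
7. `xxyxxxyxxxyy` → match
8. `xyyyxxyyxxy` → no match

2, 3, 4, 5, 6, 7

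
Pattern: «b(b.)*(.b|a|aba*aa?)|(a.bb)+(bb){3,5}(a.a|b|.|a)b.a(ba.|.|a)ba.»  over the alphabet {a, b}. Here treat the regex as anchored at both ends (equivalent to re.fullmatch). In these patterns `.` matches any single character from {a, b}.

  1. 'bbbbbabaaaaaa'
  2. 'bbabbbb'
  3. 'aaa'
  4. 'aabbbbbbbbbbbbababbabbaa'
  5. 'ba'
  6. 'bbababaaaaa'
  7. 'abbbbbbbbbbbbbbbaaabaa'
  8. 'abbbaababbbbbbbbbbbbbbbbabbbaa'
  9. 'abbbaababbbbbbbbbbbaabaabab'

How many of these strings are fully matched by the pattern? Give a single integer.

5

1 → match
2 → match
3 → no match
4 → match
5 → match
6 → no match
7 → match
8 → no match
9 → no match
Total matched: 5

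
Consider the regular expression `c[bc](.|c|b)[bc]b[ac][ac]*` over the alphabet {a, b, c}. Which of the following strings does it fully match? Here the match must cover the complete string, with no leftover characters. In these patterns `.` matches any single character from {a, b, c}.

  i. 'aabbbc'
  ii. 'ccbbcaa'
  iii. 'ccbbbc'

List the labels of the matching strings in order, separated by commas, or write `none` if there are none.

iii

i. 'aabbbc' → no match — must start with 'c'
ii. 'ccbbcaa' → no match
iii. 'ccbbbc' → match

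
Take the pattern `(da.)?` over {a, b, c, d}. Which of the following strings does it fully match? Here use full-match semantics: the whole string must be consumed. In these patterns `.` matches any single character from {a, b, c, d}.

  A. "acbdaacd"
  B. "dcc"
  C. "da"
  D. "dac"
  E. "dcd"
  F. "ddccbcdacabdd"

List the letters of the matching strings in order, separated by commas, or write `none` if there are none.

D

A → no match
B → no match
C → no match
D → match
E → no match
F → no match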